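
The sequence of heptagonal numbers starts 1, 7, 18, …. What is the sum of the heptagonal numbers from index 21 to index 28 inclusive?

11816

Σ i(5i−3)/2 = (5Σi² − 3Σi) / 2 over i = 21..28.
Σi = 406 − 210 = 196 and Σi² = 7714 − 2870 = 4844.
(5·4844 − 3·196) / 2 = 23632/2 = 11816.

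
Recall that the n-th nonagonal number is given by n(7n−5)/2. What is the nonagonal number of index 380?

380·(7·380 − 5)/2 = 380·2655/2 = 504450.

504450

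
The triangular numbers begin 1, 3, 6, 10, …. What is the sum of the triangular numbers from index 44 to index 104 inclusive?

178730

Σ i(i+1)/2 = (Σi² + Σi) / 2 over i = 44..104.
Σi = 5460 − 946 = 4514 and Σi² = 380380 − 27434 = 352946.
(1·352946 + 1·4514) / 2 = 357460/2 = 178730.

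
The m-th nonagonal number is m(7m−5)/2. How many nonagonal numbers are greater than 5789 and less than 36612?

The n-th nonagonal number is n(7n−5)/2.
Smallest index with value > 5789: n = 42 (giving 6069).
Largest index with value < 36612: n = 102 (giving 36159).
Indices 42 through 102: 61 terms.

61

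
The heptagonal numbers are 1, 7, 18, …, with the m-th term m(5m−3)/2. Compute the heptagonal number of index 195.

The 195th heptagonal number is n(5n−3)/2 with n = 195.
195·(5·195 − 3)/2 = 195·972/2 = 195·486 = 94770.

94770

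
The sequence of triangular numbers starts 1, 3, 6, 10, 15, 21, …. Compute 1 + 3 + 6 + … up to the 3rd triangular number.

10

Σ i(i+1)/2 = (Σi² + Σi) / 2 over i = 1..3.
Σi = 6 and Σi² = 14.
(1·14 + 1·6) / 2 = 20/2 = 10.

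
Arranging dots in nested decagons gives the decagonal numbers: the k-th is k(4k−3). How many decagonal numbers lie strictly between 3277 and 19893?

The n-th decagonal number is n(4n−3).
Smallest index with value > 3277: n = 30 (giving 3510).
Largest index with value < 19893: n = 70 (giving 19390).
Indices 30 through 70: 41 terms.

41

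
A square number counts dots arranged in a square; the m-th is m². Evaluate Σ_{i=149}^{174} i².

Σ_{i=149}^{174} i² = 1771175 − 1091574 = 679601.

679601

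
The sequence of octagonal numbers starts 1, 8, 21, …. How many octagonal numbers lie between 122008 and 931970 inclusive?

356

The n-th octagonal number is n(3n−2).
Smallest index with value ≥ 122008: n = 202 (giving 122008).
Largest index with value ≤ 931970: n = 557 (giving 929633).
Indices 202 through 557: 356 terms.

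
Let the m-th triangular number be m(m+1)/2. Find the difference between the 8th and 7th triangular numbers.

8

Consecutive triangular numbers differ by n: T_{8} − T_{7} = 8.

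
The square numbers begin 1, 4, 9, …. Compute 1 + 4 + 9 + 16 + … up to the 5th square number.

Σ_{i=1}^{5} i² = 5·6·11/6 = 55.

55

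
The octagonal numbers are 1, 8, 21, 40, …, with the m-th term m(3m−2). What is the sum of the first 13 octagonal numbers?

Σ i(3i−2) = 3Σi² − 2Σi over i = 1..13.
Σi = 91 and Σi² = 819.
3·819 − 2·91 = 2275.

2275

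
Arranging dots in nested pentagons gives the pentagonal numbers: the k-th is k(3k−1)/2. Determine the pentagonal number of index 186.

51801

The 186th pentagonal number is n(3n−1)/2 with n = 186.
186·(3·186 − 1)/2 = 186·557/2 = 51801.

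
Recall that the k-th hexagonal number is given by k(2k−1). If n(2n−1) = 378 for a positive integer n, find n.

14

Set n(2n−1) = 378, giving 2n² − n − 378 = 0.
The discriminant is 1 + 8·378 = 3025, and √3025 = 55.
So n = (1 + 55) / 4 = 56/4 = 14.
Check: 14·(2·14 − 1) = 378. ✓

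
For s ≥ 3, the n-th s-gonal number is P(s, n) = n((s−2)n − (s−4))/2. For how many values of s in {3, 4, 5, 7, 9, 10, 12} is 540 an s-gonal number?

2

s = 3: P(3, 32) = 528 and P(3, 33) = 561; 540 is not s-gonal.
s = 4: P(4, 23) = 529 and P(4, 24) = 576; 540 is not s-gonal.
s = 5: P(5, 19) = 532 and P(5, 20) = 590; 540 is not s-gonal.
s = 7: P(7, 15) = 540. ✓
s = 9: P(9, 12) = 474 and P(9, 13) = 559; 540 is not s-gonal.
s = 10: P(10, 12) = 540. ✓
s = 12: P(12, 10) = 460 and P(12, 11) = 561; 540 is not s-gonal.
Hits: s ∈ {7, 10} → 2.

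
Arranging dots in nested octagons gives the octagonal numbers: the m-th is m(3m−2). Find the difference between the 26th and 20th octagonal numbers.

816

26·(3·26 − 2) = 1976 and 20·(3·20 − 2) = 1160.
Difference: 1976 − 1160 = 816.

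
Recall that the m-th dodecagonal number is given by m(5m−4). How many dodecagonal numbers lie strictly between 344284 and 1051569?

196

The n-th dodecagonal number is n(5n−4).
Smallest index with value > 344284: n = 263 (giving 344793).
Largest index with value < 1051569: n = 458 (giving 1046988).
Indices 263 through 458: 196 terms.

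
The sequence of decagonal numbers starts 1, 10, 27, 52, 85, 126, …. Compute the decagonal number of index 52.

The 52nd decagonal number is n(4n−3) with n = 52.
52·(4·52 − 3) = 52·205 = 10660.

10660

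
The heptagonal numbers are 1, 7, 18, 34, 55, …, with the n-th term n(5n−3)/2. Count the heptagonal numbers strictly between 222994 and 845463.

The n-th heptagonal number is n(5n−3)/2.
Smallest index with value > 222994: n = 299 (giving 223054).
Largest index with value < 845463: n = 581 (giving 843031).
Indices 299 through 581: 283 terms.

283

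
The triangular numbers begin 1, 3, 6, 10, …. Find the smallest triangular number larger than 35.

Solve n(n+1)/2 > 35 for integer n.
The largest n with value ≤ 35 is 7 (since 28 ≤ 35 < 36), so the first above is n = 8, value 36.

36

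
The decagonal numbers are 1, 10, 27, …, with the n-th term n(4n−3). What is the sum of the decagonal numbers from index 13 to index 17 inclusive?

4315

Σ i(4i−3) = 4Σi² − 3Σi over i = 13..17.
Σi = 153 − 78 = 75 and Σi² = 1785 − 650 = 1135.
4·1135 − 3·75 = 4315.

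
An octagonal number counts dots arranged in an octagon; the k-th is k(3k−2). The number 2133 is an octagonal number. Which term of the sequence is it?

27

Set n(3n−2) = 2133, giving 3n² − 2n − 2133 = 0.
So n = (2 + 160) / 6 = 162/6 = 27.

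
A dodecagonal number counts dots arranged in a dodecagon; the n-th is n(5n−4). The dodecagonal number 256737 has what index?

Set n(5n−4) = 256737, giving 5n² − 4n − 256737 = 0.
The discriminant is 16 + 20·256737 = 5134756, and √5134756 = 2266.
So n = (4 + 2266) / 10 = 2270/10 = 227.

227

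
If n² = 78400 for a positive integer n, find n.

280

We need n² = 78400, so n = √78400 = 280.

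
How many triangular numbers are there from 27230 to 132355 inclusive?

282

The n-th triangular number is n(n+1)/2.
Smallest index with value ≥ 27230: n = 233 (giving 27261).
Largest index with value ≤ 132355: n = 514 (giving 132355).
Indices 233 through 514: 282 terms.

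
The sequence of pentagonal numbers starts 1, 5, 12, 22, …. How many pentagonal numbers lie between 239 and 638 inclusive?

8

The n-th pentagonal number is n(3n−1)/2.
Smallest index with value ≥ 239: n = 13 (giving 247).
Largest index with value ≤ 638: n = 20 (giving 590).
Indices 13 through 20: 8 terms.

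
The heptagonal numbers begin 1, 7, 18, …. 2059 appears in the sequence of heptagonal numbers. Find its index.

29

Set n(5n−3)/2 = 2059, giving 5n² − 3n − 4118 = 0.
The discriminant is 9 + 40·2059 = 82369, and √82369 = 287.
So n = (3 + 287) / 10 = 290/10 = 29.
Check: 29·(5·29 − 3)/2 = 2059. ✓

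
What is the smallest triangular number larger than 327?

Solve n(n+1)/2 > 327 for integer n.
The largest n with value ≤ 327 is 25 (since 325 ≤ 327 < 351), so the first above is n = 26, value 351.

351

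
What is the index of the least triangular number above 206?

Solve n(n+1)/2 > 206 for integer n.
The largest n with value ≤ 206 is 19 (since 190 ≤ 206 < 210), so the first above is n = 20, value 210.

20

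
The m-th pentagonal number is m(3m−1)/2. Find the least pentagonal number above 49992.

50142

Solve n(3n−1)/2 > 49992 for integer n.
The largest n with value ≤ 49992 is 182 (since 49595 ≤ 49992 < 50142), so the first above is n = 183, value 50142.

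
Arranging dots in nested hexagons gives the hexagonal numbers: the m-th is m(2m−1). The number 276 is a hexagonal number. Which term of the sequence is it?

12

Set n(2n−1) = 276, giving 2n² − n − 276 = 0.
The discriminant is 1 + 8·276 = 2209, and √2209 = 47.
So n = (1 + 47) / 4 = 48/4 = 12.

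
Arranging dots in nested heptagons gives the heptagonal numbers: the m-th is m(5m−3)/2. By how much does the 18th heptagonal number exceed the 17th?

Consecutive heptagonal numbers differ by 5n − 4: here 5·18 − 4 = 86.

86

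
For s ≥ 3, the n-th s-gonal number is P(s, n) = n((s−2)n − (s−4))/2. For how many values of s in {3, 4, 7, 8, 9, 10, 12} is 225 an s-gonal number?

s = 3: P(3, 20) = 210 and P(3, 21) = 231; 225 is not s-gonal.
s = 4: P(4, 15) = 225. ✓
s = 7: P(7, 9) = 189 and P(7, 10) = 235; 225 is not s-gonal.
s = 8: P(8, 9) = 225. ✓
s = 9: P(9, 8) = 204 and P(9, 9) = 261; 225 is not s-gonal.
s = 10: P(10, 7) = 175 and P(10, 8) = 232; 225 is not s-gonal.
s = 12: P(12, 7) = 217 and P(12, 8) = 288; 225 is not s-gonal.
Hits: s ∈ {4, 8} → 2.

2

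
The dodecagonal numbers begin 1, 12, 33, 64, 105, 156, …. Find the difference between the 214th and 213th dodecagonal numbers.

Consecutive dodecagonal numbers differ by 10n − 9: here 10·214 − 9 = 2131.

2131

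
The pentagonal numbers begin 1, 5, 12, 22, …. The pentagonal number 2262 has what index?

39

Set n(3n−1)/2 = 2262, giving 3n² − n − 4524 = 0.
The discriminant is 1 + 24·2262 = 54289, and √54289 = 233.
So n = (1 + 233) / 6 = 234/6 = 39.
Check: 39·(3·39 − 1)/2 = 2262. ✓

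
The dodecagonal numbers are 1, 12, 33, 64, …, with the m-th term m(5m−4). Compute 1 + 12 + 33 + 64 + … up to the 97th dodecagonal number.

1525713

Σ i(5i−4) = 5Σi² − 4Σi over i = 1..97.
Σi = 4753 and Σi² = 308945.
5·308945 − 4·4753 = 1525713.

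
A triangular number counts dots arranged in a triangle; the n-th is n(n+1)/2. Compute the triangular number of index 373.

69751

The 373rd triangular number is n(n+1)/2 with n = 373.
373·374/2 = 139502/2 = 69751.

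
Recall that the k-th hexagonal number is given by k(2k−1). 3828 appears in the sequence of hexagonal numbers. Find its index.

Set n(2n−1) = 3828, giving 2n² − n − 3828 = 0.
The discriminant is 1 + 8·3828 = 30625, and √30625 = 175.
So n = (1 + 175) / 4 = 176/4 = 44.
Check: 44·(2·44 − 1) = 3828. ✓

44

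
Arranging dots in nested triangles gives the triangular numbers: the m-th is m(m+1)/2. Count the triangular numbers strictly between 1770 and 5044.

The n-th triangular number is n(n+1)/2.
Smallest index with value > 1770: n = 60 (giving 1830).
Largest index with value < 5044: n = 99 (giving 4950).
Indices 60 through 99: 40 terms.

40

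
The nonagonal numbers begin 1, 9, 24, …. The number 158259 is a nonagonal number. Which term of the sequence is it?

213

Set n(7n−5)/2 = 158259, giving 7n² − 5n − 316518 = 0.
So n = (5 + 2977) / 14 = 2982/14 = 213.
Check: 213·(7·213 − 5)/2 = 158259. ✓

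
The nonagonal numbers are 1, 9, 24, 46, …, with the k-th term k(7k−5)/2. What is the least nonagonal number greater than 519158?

520521

Solve n(7n−5)/2 > 519158 for integer n.
The largest n with value ≤ 519158 is 385 (since 517825 ≤ 519158 < 520521), so the first above is n = 386, value 520521.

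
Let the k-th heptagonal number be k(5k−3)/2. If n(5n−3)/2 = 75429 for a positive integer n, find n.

Set n(5n−3)/2 = 75429, giving 5n² − 3n − 150858 = 0.
So n = (3 + 1737) / 10 = 1740/10 = 174.

174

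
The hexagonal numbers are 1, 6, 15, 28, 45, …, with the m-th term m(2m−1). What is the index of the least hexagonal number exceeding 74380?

Solve n(2n−1) > 74380 for integer n.
The largest n with value ≤ 74380 is 193 (since 74305 ≤ 74380 < 75078), so the first above is n = 194, value 75078.

194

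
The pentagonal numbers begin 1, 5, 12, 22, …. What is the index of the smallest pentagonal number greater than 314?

Solve n(3n−1)/2 > 314 for integer n.
The largest n with value ≤ 314 is 14 (since 287 ≤ 314 < 330), so the first above is n = 15, value 330.

15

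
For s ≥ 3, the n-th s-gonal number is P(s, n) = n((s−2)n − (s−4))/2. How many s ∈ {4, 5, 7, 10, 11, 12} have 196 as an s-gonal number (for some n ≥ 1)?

2

s = 4: P(4, 14) = 196. ✓
s = 5: P(5, 11) = 176 and P(5, 12) = 210; 196 is not s-gonal.
s = 7: P(7, 9) = 189 and P(7, 10) = 235; 196 is not s-gonal.
s = 10: P(10, 7) = 175 and P(10, 8) = 232; 196 is not s-gonal.
s = 11: P(11, 7) = 196. ✓
s = 12: P(12, 6) = 156 and P(12, 7) = 217; 196 is not s-gonal.
Hits: s ∈ {4, 11} → 2.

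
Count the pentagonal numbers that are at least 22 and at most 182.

8

The n-th pentagonal number is n(3n−1)/2.
Smallest index with value ≥ 22: n = 4 (giving 22).
Largest index with value ≤ 182: n = 11 (giving 176).
Indices 4 through 11: 8 terms.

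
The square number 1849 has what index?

43

We need n² = 1849, so n = √1849 = 43.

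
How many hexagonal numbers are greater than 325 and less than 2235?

20

The n-th hexagonal number is n(2n−1).
Smallest index with value > 325: n = 14 (giving 378).
Largest index with value < 2235: n = 33 (giving 2145).
Indices 14 through 33: 20 terms.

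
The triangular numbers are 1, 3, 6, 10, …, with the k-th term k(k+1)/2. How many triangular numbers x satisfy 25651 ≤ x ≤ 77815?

169

The n-th triangular number is n(n+1)/2.
Smallest index with value ≥ 25651: n = 226 (giving 25651).
Largest index with value ≤ 77815: n = 394 (giving 77815).
Indices 226 through 394: 169 terms.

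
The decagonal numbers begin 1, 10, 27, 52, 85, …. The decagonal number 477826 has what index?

346

Set n(4n−3) = 477826, giving 4n² − 3n − 477826 = 0.
The discriminant is 9 + 16·477826 = 7645225, and √7645225 = 2765.
So n = (3 + 2765) / 8 = 2768/8 = 346.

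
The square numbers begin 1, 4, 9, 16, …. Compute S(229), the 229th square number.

229² = 52441.

52441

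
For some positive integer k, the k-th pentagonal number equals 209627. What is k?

Set n(3n−1)/2 = 209627, giving 3n² − n − 419254 = 0.
So n = (1 + 2243) / 6 = 2244/6 = 374.
Check: 374·(3·374 − 1)/2 = 209627. ✓

374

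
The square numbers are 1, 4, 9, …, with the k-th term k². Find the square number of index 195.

38025

The 195th square number is n² with n = 195.
195² = 38025.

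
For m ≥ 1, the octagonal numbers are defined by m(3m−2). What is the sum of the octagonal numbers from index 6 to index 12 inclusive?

1659

Σ i(3i−2) = 3Σi² − 2Σi over i = 6..12.
Σi = 78 − 15 = 63 and Σi² = 650 − 55 = 595.
3·595 − 2·63 = 1659.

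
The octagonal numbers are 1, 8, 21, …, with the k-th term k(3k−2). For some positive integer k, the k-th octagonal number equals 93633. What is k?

Set n(3n−2) = 93633, giving 3n² − 2n − 93633 = 0.
So n = (2 + 1060) / 6 = 1062/6 = 177.

177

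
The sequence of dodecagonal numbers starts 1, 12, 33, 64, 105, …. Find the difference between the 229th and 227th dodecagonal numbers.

4552

229·(5·229 − 4) = 261289 and 227·(5·227 − 4) = 256737.
Difference: 261289 − 256737 = 4552.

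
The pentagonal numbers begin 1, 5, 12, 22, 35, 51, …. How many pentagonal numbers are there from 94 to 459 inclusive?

9

The n-th pentagonal number is n(3n−1)/2.
Smallest index with value ≥ 94: n = 9 (giving 117).
Largest index with value ≤ 459: n = 17 (giving 425).
Indices 9 through 17: 9 terms.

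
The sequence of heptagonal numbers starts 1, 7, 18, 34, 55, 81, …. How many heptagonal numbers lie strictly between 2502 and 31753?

The n-th heptagonal number is n(5n−3)/2.
Smallest index with value > 2502: n = 32 (giving 2512).
Largest index with value < 31753: n = 112 (giving 31192).
Indices 32 through 112: 81 terms.

81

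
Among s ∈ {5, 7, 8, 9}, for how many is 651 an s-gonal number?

s = 5: P(5, 21) = 651. ✓
s = 7: P(7, 16) = 616 and P(7, 17) = 697; 651 is not s-gonal.
s = 8: P(8, 15) = 645 and P(8, 16) = 736; 651 is not s-gonal.
s = 9: P(9, 14) = 651. ✓
Hits: s ∈ {5, 9} → 2.

2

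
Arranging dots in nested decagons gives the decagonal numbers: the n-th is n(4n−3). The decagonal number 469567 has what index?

Set n(4n−3) = 469567, giving 4n² − 3n − 469567 = 0.
The discriminant is 9 + 16·469567 = 7513081, and √7513081 = 2741.
So n = (3 + 2741) / 8 = 2744/8 = 343.
Check: 343·(4·343 − 3) = 469567. ✓

343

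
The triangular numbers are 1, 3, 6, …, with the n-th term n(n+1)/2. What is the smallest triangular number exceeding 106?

120

Solve n(n+1)/2 > 106 for integer n.
The largest n with value ≤ 106 is 14 (since 105 ≤ 106 < 120), so the first above is n = 15, value 120.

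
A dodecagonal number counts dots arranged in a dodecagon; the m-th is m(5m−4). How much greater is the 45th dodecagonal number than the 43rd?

872

45·(5·45 − 4) = 9945 and 43·(5·43 − 4) = 9073.
Difference: 9945 − 9073 = 872.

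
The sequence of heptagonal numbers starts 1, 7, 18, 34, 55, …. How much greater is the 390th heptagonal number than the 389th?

1946

Consecutive heptagonal numbers differ by 5n − 4: here 5·390 − 4 = 1946.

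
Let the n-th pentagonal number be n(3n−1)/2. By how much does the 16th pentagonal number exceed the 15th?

46

Consecutive pentagonal numbers differ by 3n − 2: here 3·16 − 2 = 46.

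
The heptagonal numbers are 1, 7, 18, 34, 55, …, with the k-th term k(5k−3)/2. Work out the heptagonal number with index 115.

115·(5·115 − 3)/2 = 115·572/2 = 115·286 = 32890.

32890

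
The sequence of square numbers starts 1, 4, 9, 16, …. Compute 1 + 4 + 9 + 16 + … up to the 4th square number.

Σ_{i=1}^{4} i² = 4·5·9/6 = 30.

30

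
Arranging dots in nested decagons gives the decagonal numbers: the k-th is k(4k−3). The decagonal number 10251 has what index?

Set n(4n−3) = 10251, giving 4n² − 3n − 10251 = 0.
The discriminant is 9 + 16·10251 = 164025, and √164025 = 405.
So n = (3 + 405) / 8 = 408/8 = 51.
Check: 51·(4·51 − 3) = 10251. ✓

51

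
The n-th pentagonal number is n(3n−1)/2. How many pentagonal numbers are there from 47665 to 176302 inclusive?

The n-th pentagonal number is n(3n−1)/2.
Smallest index with value ≥ 47665: n = 179 (giving 47972).
Largest index with value ≤ 176302: n = 343 (giving 176302).
Indices 179 through 343: 165 terms.

165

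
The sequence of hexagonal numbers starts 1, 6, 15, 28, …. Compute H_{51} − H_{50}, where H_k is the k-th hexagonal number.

201

Consecutive hexagonal numbers differ by 4n − 3: here 4·51 − 3 = 201.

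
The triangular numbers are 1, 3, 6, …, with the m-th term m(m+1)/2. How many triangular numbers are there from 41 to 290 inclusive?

15

The n-th triangular number is n(n+1)/2.
Smallest index with value ≥ 41: n = 9 (giving 45).
Largest index with value ≤ 290: n = 23 (giving 276).
Indices 9 through 23: 15 terms.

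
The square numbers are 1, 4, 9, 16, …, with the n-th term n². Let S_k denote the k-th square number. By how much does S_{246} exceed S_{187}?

246² = 60516 and 187² = 34969.
Difference: 60516 − 34969 = 25547.

25547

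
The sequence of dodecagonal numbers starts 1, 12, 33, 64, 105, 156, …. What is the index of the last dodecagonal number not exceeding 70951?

Solve n(5n−4) ≤ 70951 for integer n.
n = 119 gives 70329 ≤ 70951, while n = 120 gives 71520 > 70951; so the answer is index 119.

119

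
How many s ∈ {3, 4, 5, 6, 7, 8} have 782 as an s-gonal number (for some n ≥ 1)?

s = 3: P(3, 39) = 780 and P(3, 40) = 820; 782 is not s-gonal.
s = 4: P(4, 27) = 729 and P(4, 28) = 784; 782 is not s-gonal.
s = 5: P(5, 23) = 782. ✓
s = 6: P(6, 20) = 780 and P(6, 21) = 861; 782 is not s-gonal.
s = 7: P(7, 17) = 697 and P(7, 18) = 783; 782 is not s-gonal.
s = 8: P(8, 16) = 736 and P(8, 17) = 833; 782 is not s-gonal.
Hits: s ∈ {5} → 1.

1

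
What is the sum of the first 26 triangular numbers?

3276

Σ i(i+1)/2 = (Σi² + Σi) / 2 over i = 1..26.
Σi = 351 and Σi² = 6201.
(1·6201 + 1·351) / 2 = 6552/2 = 3276.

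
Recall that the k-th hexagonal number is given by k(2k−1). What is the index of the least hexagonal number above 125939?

Solve n(2n−1) > 125939 for integer n.
The largest n with value ≤ 125939 is 251 (since 125751 ≤ 125939 < 126756), so the first above is n = 252, value 126756.

252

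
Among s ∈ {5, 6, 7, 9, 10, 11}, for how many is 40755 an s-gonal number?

s = 5: P(5, 165) = 40755. ✓
s = 6: P(6, 143) = 40755. ✓
s = 7: P(7, 127) = 40132 and P(7, 128) = 40768; 40755 is not s-gonal.
s = 9: P(9, 108) = 40554 and P(9, 109) = 41311; 40755 is not s-gonal.
s = 10: P(10, 101) = 40501 and P(10, 102) = 41310; 40755 is not s-gonal.
s = 11: P(11, 95) = 40280 and P(11, 96) = 41136; 40755 is not s-gonal.
Hits: s ∈ {5, 6} → 2.

2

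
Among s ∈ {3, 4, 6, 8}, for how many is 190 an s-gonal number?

s = 3: P(3, 19) = 190. ✓
s = 4: P(4, 13) = 169 and P(4, 14) = 196; 190 is not s-gonal.
s = 6: P(6, 10) = 190. ✓
s = 8: P(8, 8) = 176 and P(8, 9) = 225; 190 is not s-gonal.
Hits: s ∈ {3, 6} → 2.

2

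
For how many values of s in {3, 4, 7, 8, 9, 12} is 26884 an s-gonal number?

s = 3: P(3, 231) = 26796 and P(3, 232) = 27028; 26884 is not s-gonal.
s = 4: P(4, 163) = 26569 and P(4, 164) = 26896; 26884 is not s-gonal.
s = 7: P(7, 104) = 26884. ✓
s = 8: P(8, 94) = 26320 and P(8, 95) = 26885; 26884 is not s-gonal.
s = 9: P(9, 88) = 26884. ✓
s = 12: P(12, 73) = 26353 and P(12, 74) = 27084; 26884 is not s-gonal.
Hits: s ∈ {7, 9} → 2.

2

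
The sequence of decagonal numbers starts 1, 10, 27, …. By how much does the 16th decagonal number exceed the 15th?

Consecutive decagonal numbers differ by 8n − 7: here 8·16 − 7 = 121.

121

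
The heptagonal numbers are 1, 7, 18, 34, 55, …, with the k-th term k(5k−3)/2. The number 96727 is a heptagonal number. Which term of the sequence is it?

197

Set n(5n−3)/2 = 96727, giving 5n² − 3n − 193454 = 0.
The discriminant is 9 + 40·96727 = 3869089, and √3869089 = 1967.
So n = (3 + 1967) / 10 = 1970/10 = 197.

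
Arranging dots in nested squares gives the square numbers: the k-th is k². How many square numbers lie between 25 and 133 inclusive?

7

The n-th square number is n².
Smallest index with value ≥ 25: n = 5 (giving 25).
Largest index with value ≤ 133: n = 11 (giving 121).
Indices 5 through 11: 7 terms.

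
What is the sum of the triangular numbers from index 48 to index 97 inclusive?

138425

Σ i(i+1)/2 = (Σi² + Σi) / 2 over i = 48..97.
Σi = 4753 − 1128 = 3625 and Σi² = 308945 − 35720 = 273225.
(1·273225 + 1·3625) / 2 = 276850/2 = 138425.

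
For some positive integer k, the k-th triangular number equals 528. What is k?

32

Set n(n+1)/2 = 528, giving n² + n − 1056 = 0.
The discriminant is 1 + 8·528 = 4225, and √4225 = 65.
So n = (-1 + 65) / 2 = 64/2 = 32.
Check: 32·33/2 = 528. ✓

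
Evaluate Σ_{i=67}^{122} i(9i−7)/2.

Σ i(9i−7)/2 = (9Σi² − 7Σi) / 2 over i = 67..122.
Σi = 7503 − 2211 = 5292 and Σi² = 612745 − 98021 = 514724.
(9·514724 − 7·5292) / 2 = 4595472/2 = 2297736.

2297736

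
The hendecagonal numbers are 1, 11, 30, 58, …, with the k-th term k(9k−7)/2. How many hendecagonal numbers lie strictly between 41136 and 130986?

The n-th hendecagonal number is n(9n−7)/2.
Smallest index with value > 41136: n = 97 (giving 42001).
Largest index with value < 130986: n = 170 (giving 129455).
Indices 97 through 170: 74 terms.

74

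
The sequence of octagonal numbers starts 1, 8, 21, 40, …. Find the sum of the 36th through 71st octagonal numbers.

316926

Σ i(3i−2) = 3Σi² − 2Σi over i = 36..71.
Σi = 2556 − 630 = 1926 and Σi² = 121836 − 14910 = 106926.
3·106926 − 2·1926 = 316926.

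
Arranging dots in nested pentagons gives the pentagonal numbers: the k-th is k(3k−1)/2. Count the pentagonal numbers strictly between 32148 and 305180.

The n-th pentagonal number is n(3n−1)/2.
Smallest index with value > 32148: n = 147 (giving 32340).
Largest index with value < 305180: n = 451 (giving 304876).
Indices 147 through 451: 305 terms.

305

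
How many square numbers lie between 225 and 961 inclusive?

17

The n-th square number is n².
Smallest index with value ≥ 225: n = 15 (giving 225).
Largest index with value ≤ 961: n = 31 (giving 961).
Indices 15 through 31: 17 terms.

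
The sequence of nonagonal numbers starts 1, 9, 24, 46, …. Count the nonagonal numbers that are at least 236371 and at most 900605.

The n-th nonagonal number is n(7n−5)/2.
Smallest index with value ≥ 236371: n = 261 (giving 237771).
Largest index with value ≤ 900605: n = 507 (giving 898404).
Indices 261 through 507: 247 terms.

247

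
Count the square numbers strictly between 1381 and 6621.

44

The n-th square number is n².
Smallest index with value > 1381: n = 38 (giving 1444).
Largest index with value < 6621: n = 81 (giving 6561).
Indices 38 through 81: 44 terms.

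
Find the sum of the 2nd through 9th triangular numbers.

Σ i(i+1)/2 = (Σi² + Σi) / 2 over i = 2..9.
Σi = 45 − 1 = 44 and Σi² = 285 − 1 = 284.
(1·284 + 1·44) / 2 = 328/2 = 164.

164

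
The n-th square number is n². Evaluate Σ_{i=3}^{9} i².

Σ_{i=3}^{9} i² = 285 − 5 = 280.

280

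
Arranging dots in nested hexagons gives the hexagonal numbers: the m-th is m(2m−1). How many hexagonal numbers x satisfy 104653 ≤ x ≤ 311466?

The n-th hexagonal number is n(2n−1).
Smallest index with value ≥ 104653: n = 229 (giving 104653).
Largest index with value ≤ 311466: n = 394 (giving 310078).
Indices 229 through 394: 166 terms.

166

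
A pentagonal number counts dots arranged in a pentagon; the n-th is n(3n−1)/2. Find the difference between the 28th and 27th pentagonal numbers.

82

Consecutive pentagonal numbers differ by 3n − 2: here 3·28 − 2 = 82.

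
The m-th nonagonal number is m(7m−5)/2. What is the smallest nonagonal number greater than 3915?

3961

Solve n(7n−5)/2 > 3915 for integer n.
The largest n with value ≤ 3915 is 33 (since 3729 ≤ 3915 < 3961), so the first above is n = 34, value 3961.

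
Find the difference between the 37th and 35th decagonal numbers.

570

37·(4·37 − 3) = 5365 and 35·(4·35 − 3) = 4795.
Difference: 5365 − 4795 = 570.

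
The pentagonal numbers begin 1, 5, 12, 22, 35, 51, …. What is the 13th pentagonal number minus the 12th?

37

Consecutive pentagonal numbers differ by 3n − 2: here 3·13 − 2 = 37.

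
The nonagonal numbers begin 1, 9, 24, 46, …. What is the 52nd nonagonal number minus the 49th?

1053

52·(7·52 − 5)/2 = 9334 and 49·(7·49 − 5)/2 = 8281.
Difference: 9334 − 8281 = 1053.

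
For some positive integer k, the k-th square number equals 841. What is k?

29

We need n² = 841, so n = √841 = 29.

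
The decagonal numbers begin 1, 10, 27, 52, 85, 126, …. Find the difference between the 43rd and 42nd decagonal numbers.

Consecutive decagonal numbers differ by 8n − 7: here 8·43 − 7 = 337.

337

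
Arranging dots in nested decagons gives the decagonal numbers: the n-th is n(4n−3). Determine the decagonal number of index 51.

51·(4·51 − 3) = 51·201 = 10251.

10251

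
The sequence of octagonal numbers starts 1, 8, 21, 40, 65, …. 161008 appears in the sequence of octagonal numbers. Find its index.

232

Set n(3n−2) = 161008, giving 3n² − 2n − 161008 = 0.
The discriminant is 4 + 12·161008 = 1932100, and √1932100 = 1390.
So n = (2 + 1390) / 6 = 1392/6 = 232.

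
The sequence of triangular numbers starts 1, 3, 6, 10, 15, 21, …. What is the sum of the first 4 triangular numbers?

Σ i(i+1)/2 = (Σi² + Σi) / 2 over i = 1..4.
Σi = 10 and Σi² = 30.
(1·30 + 1·10) / 2 = 40/2 = 20.

20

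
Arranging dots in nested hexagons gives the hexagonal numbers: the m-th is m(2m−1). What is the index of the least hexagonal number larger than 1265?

Solve n(2n−1) > 1265 for integer n.
The largest n with value ≤ 1265 is 25 (since 1225 ≤ 1265 < 1326), so the first above is n = 26, value 1326.

26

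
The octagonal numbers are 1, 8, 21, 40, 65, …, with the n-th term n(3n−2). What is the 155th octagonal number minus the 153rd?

1844

155·(3·155 − 2) = 71765 and 153·(3·153 − 2) = 69921.
Difference: 71765 − 69921 = 1844.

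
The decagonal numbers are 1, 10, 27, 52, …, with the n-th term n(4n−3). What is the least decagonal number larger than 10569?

Solve n(4n−3) > 10569 for integer n.
The largest n with value ≤ 10569 is 51 (since 10251 ≤ 10569 < 10660), so the first above is n = 52, value 10660.

10660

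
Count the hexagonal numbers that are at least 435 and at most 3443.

27

The n-th hexagonal number is n(2n−1).
Smallest index with value ≥ 435: n = 15 (giving 435).
Largest index with value ≤ 3443: n = 41 (giving 3321).
Indices 15 through 41: 27 terms.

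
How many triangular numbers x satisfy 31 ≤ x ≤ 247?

14

The n-th triangular number is n(n+1)/2.
Smallest index with value ≥ 31: n = 8 (giving 36).
Largest index with value ≤ 247: n = 21 (giving 231).
Indices 8 through 21: 14 terms.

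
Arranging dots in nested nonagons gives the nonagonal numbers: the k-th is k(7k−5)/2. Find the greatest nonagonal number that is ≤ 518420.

517825

Solve n(7n−5)/2 ≤ 518420 for integer n.
n = 385 gives 517825 ≤ 518420, while n = 386 gives 520521 > 518420; so the answer is 517825.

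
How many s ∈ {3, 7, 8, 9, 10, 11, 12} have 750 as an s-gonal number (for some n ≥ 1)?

1

s = 3: P(3, 38) = 741 and P(3, 39) = 780; 750 is not s-gonal.
s = 7: P(7, 17) = 697 and P(7, 18) = 783; 750 is not s-gonal.
s = 8: P(8, 16) = 736 and P(8, 17) = 833; 750 is not s-gonal.
s = 9: P(9, 15) = 750. ✓
s = 10: P(10, 14) = 742 and P(10, 15) = 855; 750 is not s-gonal.
s = 11: P(11, 13) = 715 and P(11, 14) = 833; 750 is not s-gonal.
s = 12: P(12, 12) = 672 and P(12, 13) = 793; 750 is not s-gonal.
Hits: s ∈ {9} → 1.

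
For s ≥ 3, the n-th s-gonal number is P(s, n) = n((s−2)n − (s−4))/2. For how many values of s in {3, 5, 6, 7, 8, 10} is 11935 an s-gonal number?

2

s = 3: P(3, 154) = 11935. ✓
s = 5: P(5, 89) = 11837 and P(5, 90) = 12105; 11935 is not s-gonal.
s = 6: P(6, 77) = 11781 and P(6, 78) = 12090; 11935 is not s-gonal.
s = 7: P(7, 69) = 11799 and P(7, 70) = 12145; 11935 is not s-gonal.
s = 8: P(8, 63) = 11781 and P(8, 64) = 12160; 11935 is not s-gonal.
s = 10: P(10, 55) = 11935. ✓
Hits: s ∈ {3, 10} → 2.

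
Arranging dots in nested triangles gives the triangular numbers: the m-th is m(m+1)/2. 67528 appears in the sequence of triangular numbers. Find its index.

367

Set n(n+1)/2 = 67528, giving n² + n − 135056 = 0.
The discriminant is 1 + 8·67528 = 540225, and √540225 = 735.
So n = (-1 + 735) / 2 = 734/2 = 367.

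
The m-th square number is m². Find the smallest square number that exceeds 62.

Solve n² > 62 for integer n.
The largest n with value ≤ 62 is 7 (since 49 ≤ 62 < 64), so the first above is n = 8, value 64.

64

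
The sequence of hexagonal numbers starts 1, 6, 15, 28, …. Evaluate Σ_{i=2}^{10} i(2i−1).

714

Σ i(2i−1) = 2Σi² − Σi over i = 2..10.
Σi = 55 − 1 = 54 and Σi² = 385 − 1 = 384.
2·384 − 1·54 = 714.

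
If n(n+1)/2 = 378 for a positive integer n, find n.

27

Set n(n+1)/2 = 378, giving n² + n − 756 = 0.
The discriminant is 1 + 8·378 = 3025, and √3025 = 55.
So n = (-1 + 55) / 2 = 54/2 = 27.
Check: 27·28/2 = 378. ✓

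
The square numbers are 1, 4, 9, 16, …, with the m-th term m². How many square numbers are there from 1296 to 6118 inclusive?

43

The n-th square number is n².
Smallest index with value ≥ 1296: n = 36 (giving 1296).
Largest index with value ≤ 6118: n = 78 (giving 6084).
Indices 36 through 78: 43 terms.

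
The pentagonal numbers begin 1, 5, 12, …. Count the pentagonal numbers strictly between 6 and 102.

6

The n-th pentagonal number is n(3n−1)/2.
Smallest index with value > 6: n = 3 (giving 12).
Largest index with value < 102: n = 8 (giving 92).
Indices 3 through 8: 6 terms.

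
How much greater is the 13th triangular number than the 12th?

13

Consecutive triangular numbers differ by n: T_{13} − T_{12} = 13.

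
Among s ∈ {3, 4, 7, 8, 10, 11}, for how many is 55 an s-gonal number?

2

s = 3: P(3, 10) = 55. ✓
s = 4: P(4, 7) = 49 and P(4, 8) = 64; 55 is not s-gonal.
s = 7: P(7, 5) = 55. ✓
s = 8: P(8, 4) = 40 and P(8, 5) = 65; 55 is not s-gonal.
s = 10: P(10, 4) = 52 and P(10, 5) = 85; 55 is not s-gonal.
s = 11: P(11, 3) = 30 and P(11, 4) = 58; 55 is not s-gonal.
Hits: s ∈ {3, 7} → 2.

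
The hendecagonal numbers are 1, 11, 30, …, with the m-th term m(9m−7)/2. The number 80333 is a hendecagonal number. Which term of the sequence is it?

Set n(9n−7)/2 = 80333, giving 9n² − 7n − 160666 = 0.
The discriminant is 49 + 72·80333 = 5784025, and √5784025 = 2405.
So n = (7 + 2405) / 18 = 2412/18 = 134.

134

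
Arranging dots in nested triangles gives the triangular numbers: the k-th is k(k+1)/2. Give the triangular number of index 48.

The 48th triangular number is n(n+1)/2 with n = 48.
48·49/2 = 2352/2 = 1176.

1176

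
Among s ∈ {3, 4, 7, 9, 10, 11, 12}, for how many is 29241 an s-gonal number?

s = 3: P(3, 241) = 29161 and P(3, 242) = 29403; 29241 is not s-gonal.
s = 4: P(4, 171) = 29241. ✓
s = 7: P(7, 108) = 28998 and P(7, 109) = 29539; 29241 is not s-gonal.
s = 9: P(9, 91) = 28756 and P(9, 92) = 29394; 29241 is not s-gonal.
s = 10: P(10, 85) = 28645 and P(10, 86) = 29326; 29241 is not s-gonal.
s = 11: P(11, 81) = 29241. ✓
s = 12: P(12, 76) = 28576 and P(12, 77) = 29337; 29241 is not s-gonal.
Hits: s ∈ {4, 11} → 2.

2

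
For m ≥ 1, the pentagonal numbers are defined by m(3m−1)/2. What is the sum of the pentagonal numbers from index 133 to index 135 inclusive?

80604

Σ i(3i−1)/2 = (3Σi² − Σi) / 2 over i = 133..135.
Σi = 9180 − 8778 = 402 and Σi² = 829260 − 775390 = 53870.
(3·53870 − 1·402) / 2 = 161208/2 = 80604.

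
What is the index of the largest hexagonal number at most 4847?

49

Solve n(2n−1) ≤ 4847 for integer n.
n = 49 gives 4753 ≤ 4847, while n = 50 gives 4950 > 4847; so the answer is index 49.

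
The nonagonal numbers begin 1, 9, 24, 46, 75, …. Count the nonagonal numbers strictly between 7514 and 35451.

The n-th nonagonal number is n(7n−5)/2.
Smallest index with value > 7514: n = 47 (giving 7614).
Largest index with value < 35451: n = 100 (giving 34750).
Indices 47 through 100: 54 terms.

54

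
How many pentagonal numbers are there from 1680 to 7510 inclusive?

The n-th pentagonal number is n(3n−1)/2.
Smallest index with value ≥ 1680: n = 34 (giving 1717).
Largest index with value ≤ 7510: n = 70 (giving 7315).
Indices 34 through 70: 37 terms.

37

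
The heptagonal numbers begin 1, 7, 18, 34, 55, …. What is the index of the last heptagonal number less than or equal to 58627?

153

Solve n(5n−3)/2 ≤ 58627 for integer n.
n = 153 gives 58293 ≤ 58627, while n = 154 gives 59059 > 58627; so the answer is index 153.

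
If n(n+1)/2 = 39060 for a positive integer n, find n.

279

Set n(n+1)/2 = 39060, giving n² + n − 78120 = 0.
The discriminant is 1 + 8·39060 = 312481, and √312481 = 559.
So n = (-1 + 559) / 2 = 558/2 = 279.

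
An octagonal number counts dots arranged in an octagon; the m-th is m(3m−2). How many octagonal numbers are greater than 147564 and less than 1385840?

457

The n-th octagonal number is n(3n−2).
Smallest index with value > 147564: n = 223 (giving 148741).
Largest index with value < 1385840: n = 679 (giving 1381765).
Indices 223 through 679: 457 terms.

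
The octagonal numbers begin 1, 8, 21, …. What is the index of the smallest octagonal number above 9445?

Solve n(3n−2) > 9445 for integer n.
The largest n with value ≤ 9445 is 56 (since 9296 ≤ 9445 < 9633), so the first above is n = 57, value 9633.

57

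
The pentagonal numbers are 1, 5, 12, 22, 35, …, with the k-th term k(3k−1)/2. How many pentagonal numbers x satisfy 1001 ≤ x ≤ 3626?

24

The n-th pentagonal number is n(3n−1)/2.
Smallest index with value ≥ 1001: n = 26 (giving 1001).
Largest index with value ≤ 3626: n = 49 (giving 3577).
Indices 26 through 49: 24 terms.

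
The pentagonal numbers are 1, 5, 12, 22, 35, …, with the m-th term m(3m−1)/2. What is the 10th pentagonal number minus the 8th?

53

10·(3·10 − 1)/2 = 145 and 8·(3·8 − 1)/2 = 92.
Difference: 145 − 92 = 53.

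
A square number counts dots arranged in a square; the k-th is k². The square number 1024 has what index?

We need n² = 1024, so n = √1024 = 32.

32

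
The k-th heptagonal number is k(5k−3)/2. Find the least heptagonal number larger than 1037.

1071

Solve n(5n−3)/2 > 1037 for integer n.
The largest n with value ≤ 1037 is 20 (since 970 ≤ 1037 < 1071), so the first above is n = 21, value 1071.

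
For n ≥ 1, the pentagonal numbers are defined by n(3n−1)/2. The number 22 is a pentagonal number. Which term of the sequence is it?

Set n(3n−1)/2 = 22, giving 3n² − n − 44 = 0.
The discriminant is 1 + 24·22 = 529, and √529 = 23.
So n = (1 + 23) / 6 = 24/6 = 4.

4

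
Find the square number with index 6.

The 6th square number is n² with n = 6.
6² = 36.

36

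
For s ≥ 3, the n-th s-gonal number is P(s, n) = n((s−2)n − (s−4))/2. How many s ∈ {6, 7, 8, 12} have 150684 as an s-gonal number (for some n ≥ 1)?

1

s = 6: P(6, 274) = 149878 and P(6, 275) = 150975; 150684 is not s-gonal.
s = 7: P(7, 245) = 149695 and P(7, 246) = 150921; 150684 is not s-gonal.
s = 8: P(8, 224) = 150080 and P(8, 225) = 151425; 150684 is not s-gonal.
s = 12: P(12, 174) = 150684. ✓
Hits: s ∈ {12} → 1.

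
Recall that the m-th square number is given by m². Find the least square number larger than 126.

144

Solve n² > 126 for integer n.
The largest n with value ≤ 126 is 11 (since 121 ≤ 126 < 144), so the first above is n = 12, value 144.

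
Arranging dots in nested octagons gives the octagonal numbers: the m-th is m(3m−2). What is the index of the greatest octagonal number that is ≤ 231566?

Solve n(3n−2) ≤ 231566 for integer n.
n = 278 gives 231296 ≤ 231566, while n = 279 gives 232965 > 231566; so the answer is index 278.

278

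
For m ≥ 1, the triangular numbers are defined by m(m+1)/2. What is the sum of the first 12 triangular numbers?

Σ i(i+1)/2 = (Σi² + Σi) / 2 over i = 1..12.
Σi = 78 and Σi² = 650.
(1·650 + 1·78) / 2 = 728/2 = 364.

364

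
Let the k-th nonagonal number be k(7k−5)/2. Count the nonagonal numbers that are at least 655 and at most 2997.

The n-th nonagonal number is n(7n−5)/2.
Smallest index with value ≥ 655: n = 15 (giving 750).
Largest index with value ≤ 2997: n = 29 (giving 2871).
Indices 15 through 29: 15 terms.

15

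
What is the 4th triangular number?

10

The 4th triangular number is n(n+1)/2 with n = 4.
4·5/2 = 20/2 = 10.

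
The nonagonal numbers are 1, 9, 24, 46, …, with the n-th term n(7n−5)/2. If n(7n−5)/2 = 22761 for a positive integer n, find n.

81

Set n(7n−5)/2 = 22761, giving 7n² − 5n − 45522 = 0.
So n = (5 + 1129) / 14 = 1134/14 = 81.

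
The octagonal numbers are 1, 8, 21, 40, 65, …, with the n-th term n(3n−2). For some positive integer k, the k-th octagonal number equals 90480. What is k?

174

Set n(3n−2) = 90480, giving 3n² − 2n − 90480 = 0.
The discriminant is 4 + 12·90480 = 1085764, and √1085764 = 1042.
So n = (2 + 1042) / 6 = 1044/6 = 174.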